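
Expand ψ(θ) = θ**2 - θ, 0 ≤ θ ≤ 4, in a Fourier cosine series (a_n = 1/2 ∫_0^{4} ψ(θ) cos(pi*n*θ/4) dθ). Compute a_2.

a_2 = 1/2 ∫_0^{4} (θ**2 - θ) cos(pi*θ/2) dθ.
Integrating by parts twice (tabular method), an antiderivative of (θ**2 - θ) cos(pi*θ/2) is 2*θ**2*sin(pi*θ/2)/pi - 2*θ*sin(pi*θ/2)/pi + 8*θ*cos(pi*θ/2)/pi**2 - 16*sin(pi*θ/2)/pi**3 - 4*cos(pi*θ/2)/pi**2; evaluating from 0 to 4: ∫_{0}^{4} (θ**2 - θ) cos(pi*θ/2) dθ = (28/pi**2) - (-4/pi**2) = 32/pi**2.
Hence a_2 = (1/2)·(32/pi**2) = 16/pi**2.

16/pi**2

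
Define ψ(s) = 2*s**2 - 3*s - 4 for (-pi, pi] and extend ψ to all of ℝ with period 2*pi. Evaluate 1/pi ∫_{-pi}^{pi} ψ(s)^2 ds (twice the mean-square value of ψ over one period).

1/pi ∫_{-pi}^{pi} ψ(s)^2 ds = 1/pi · (2*pi*(-35*pi**2 + 240 + 12*pi**4)/15) = -14*pi**2/3 + 32 + 8*pi**4/5.

-14*pi**2/3 + 32 + 8*pi**4/5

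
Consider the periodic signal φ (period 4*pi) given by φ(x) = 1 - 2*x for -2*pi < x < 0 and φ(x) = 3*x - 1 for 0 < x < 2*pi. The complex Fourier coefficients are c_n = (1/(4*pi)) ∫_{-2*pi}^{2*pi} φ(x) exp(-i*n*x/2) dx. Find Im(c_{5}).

(2 - pi)/(5*pi)

Since φ is real-valued, Im(c_{5}) = -(1/(4*pi)) ∫_{-2*pi}^{2*pi} φ(x) sin(5*x/2) dx = -b_{5}/2.
Split the integral at the breakpoints.
Integrating by parts (boundary term plus one more integral), an antiderivative of (1 - 2*x) sin(5*x/2) is 4*x*cos(5*x/2)/5 - 8*sin(5*x/2)/25 - 2*cos(5*x/2)/5; evaluating from -2*pi to 0: ∫_{-2*pi}^{0} (1 - 2*x) sin(5*x/2) dx = (-2/5) - (2/5 + 8*pi/5) = -8*pi/5 - 4/5.
Integrating by parts (boundary term plus one more integral), an antiderivative of (3*x - 1) sin(5*x/2) is -6*x*cos(5*x/2)/5 + 12*sin(5*x/2)/25 + 2*cos(5*x/2)/5; evaluating from 0 to 2*pi: ∫_{0}^{2*pi} (3*x - 1) sin(5*x/2) dx = (-2/5 + 12*pi/5) - (2/5) = -4/5 + 12*pi/5.
So ∫_{-2*pi}^{2*pi} φ(x) sin(5*x/2) dx = -8/5 + 4*pi/5.
Hence Im(c_{5}) = (-1/(4*pi))·(-8/5 + 4*pi/5) = (2 - pi)/(5*pi).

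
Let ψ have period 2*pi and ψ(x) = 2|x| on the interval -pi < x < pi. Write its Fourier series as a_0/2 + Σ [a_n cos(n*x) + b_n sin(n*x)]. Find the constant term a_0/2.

a_0 = 1/pi ∫_{-pi}^{pi} ψ(x) dx = 1/pi · (2*pi**2) = 2*pi.
So the constant term a_0/2 = pi.

pi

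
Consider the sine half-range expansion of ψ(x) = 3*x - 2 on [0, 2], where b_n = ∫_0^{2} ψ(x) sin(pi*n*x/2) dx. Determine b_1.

4/pi

b_1 = ∫_0^{2} (3*x - 2) sin(pi*x/2) dx.
Integrating by parts (boundary term plus one more integral), an antiderivative of (3*x - 2) sin(pi*x/2) is -6*x*cos(pi*x/2)/pi + 12*sin(pi*x/2)/pi**2 + 4*cos(pi*x/2)/pi; evaluating from 0 to 2: ∫_{0}^{2} (3*x - 2) sin(pi*x/2) dx = (8/pi) - (4/pi) = 4/pi.
Hence b_1 = 4/pi.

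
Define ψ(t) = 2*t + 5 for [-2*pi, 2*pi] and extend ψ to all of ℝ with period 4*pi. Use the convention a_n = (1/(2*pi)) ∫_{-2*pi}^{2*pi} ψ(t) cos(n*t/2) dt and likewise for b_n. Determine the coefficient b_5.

8/5

b_5 = (1/(2*pi)) ∫_{-2*pi}^{2*pi} ψ(t) sin(5*t/2) dt.
Integrating by parts (boundary term plus one more integral), an antiderivative of (2*t + 5) sin(5*t/2) is -4*t*cos(5*t/2)/5 + 8*sin(5*t/2)/25 - 2*cos(5*t/2); evaluating from -2*pi to 2*pi: ∫_{-2*pi}^{2*pi} (2*t + 5) sin(5*t/2) dt = (2 + 8*pi/5) - (2 - 8*pi/5) = 16*pi/5.
Hence b_5 = (1/(2*pi))·(16*pi/5) = 8/5.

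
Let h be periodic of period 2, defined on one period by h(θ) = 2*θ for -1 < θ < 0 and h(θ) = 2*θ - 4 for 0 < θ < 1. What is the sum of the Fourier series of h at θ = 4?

-2

θ = 4 differs from θ = 0 by 2 full period(s), and the series is 2-periodic.
At θ = 0 the one-sided limits are h(0^-) = 0 and h(0^+) = -4.
By Dirichlet's theorem the series converges to their average, [(0) + (-4)]/2 = -2.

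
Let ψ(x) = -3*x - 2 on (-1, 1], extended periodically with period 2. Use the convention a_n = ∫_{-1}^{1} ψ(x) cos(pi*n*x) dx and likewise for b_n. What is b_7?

-6/(7*pi)

b_7 = ∫_{-1}^{1} ψ(x) sin(7*pi*x) dx.
Integrating by parts (boundary term plus one more integral), an antiderivative of (-3*x - 2) sin(7*pi*x) is 3*x*cos(7*pi*x)/(7*pi) - 3*sin(7*pi*x)/(49*pi**2) + 2*cos(7*pi*x)/(7*pi); evaluating from -1 to 1: ∫_{-1}^{1} (-3*x - 2) sin(7*pi*x) dx = (-5/(7*pi)) - (1/(7*pi)) = -6/(7*pi).
Hence b_7 = -6/(7*pi).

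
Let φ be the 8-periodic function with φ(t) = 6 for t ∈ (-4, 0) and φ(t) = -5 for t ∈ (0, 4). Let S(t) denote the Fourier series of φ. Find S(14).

t = 14 differs from t = -2 by 2 full period(s), and the series is 8-periodic.
φ is continuous at t = -2 with value 6, so the series converges to 6 there.

6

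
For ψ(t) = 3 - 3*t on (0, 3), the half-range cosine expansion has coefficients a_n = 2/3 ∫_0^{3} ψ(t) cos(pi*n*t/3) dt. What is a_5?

a_5 = 2/3 ∫_0^{3} (3 - 3*t) cos(5*pi*t/3) dt.
Integrating by parts (boundary term plus one more integral), an antiderivative of (3 - 3*t) cos(5*pi*t/3) is -9*t*sin(5*pi*t/3)/(5*pi) + 9*sin(5*pi*t/3)/(5*pi) - 27*cos(5*pi*t/3)/(25*pi**2); evaluating from 0 to 3: ∫_{0}^{3} (3 - 3*t) cos(5*pi*t/3) dt = (27/(25*pi**2)) - (-27/(25*pi**2)) = 54/(25*pi**2).
Hence a_5 = (2/3)·(54/(25*pi**2)) = 36/(25*pi**2).

36/(25*pi**2)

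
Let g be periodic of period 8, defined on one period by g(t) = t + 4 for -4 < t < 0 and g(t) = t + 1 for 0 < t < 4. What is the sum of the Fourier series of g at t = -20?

5/2

t = -20 differs from t = -4 by -2 full period(s), and the series is 8-periodic.
At t = -4 the one-sided limits are g(-4^-) = 5 and g(-4^+) = 0.
By Dirichlet's theorem the series converges to their average, [(5) + (0)]/2 = 5/2.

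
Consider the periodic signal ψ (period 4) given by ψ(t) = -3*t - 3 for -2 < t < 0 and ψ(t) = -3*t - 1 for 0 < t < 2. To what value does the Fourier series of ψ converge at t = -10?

t = -10 differs from t = -2 by -2 full period(s), and the series is 4-periodic.
At t = -2 the one-sided limits are ψ(-2^-) = -7 and ψ(-2^+) = 3.
By Dirichlet's theorem the series converges to their average, [(-7) + (3)]/2 = -2.

-2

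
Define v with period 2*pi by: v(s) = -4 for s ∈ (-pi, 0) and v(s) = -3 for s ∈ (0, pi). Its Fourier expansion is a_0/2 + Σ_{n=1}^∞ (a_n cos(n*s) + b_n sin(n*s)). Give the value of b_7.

b_7 = 1/pi ∫_{-pi}^{pi} v(s) sin(7*s) ds.
Split the integral at the breakpoints.
Directly, an antiderivative of (-4) sin(7*s) is 4*cos(7*s)/7; evaluating from -pi to 0: ∫_{-pi}^{0} (-4) sin(7*s) ds = (4/7) - (-4/7) = 8/7.
Directly, an antiderivative of (-3) sin(7*s) is 3*cos(7*s)/7; evaluating from 0 to pi: ∫_{0}^{pi} (-3) sin(7*s) ds = (-3/7) - (3/7) = -6/7.
Summing the pieces and multiplying by (1/pi) gives b_7 = 2/(7*pi).

2/(7*pi)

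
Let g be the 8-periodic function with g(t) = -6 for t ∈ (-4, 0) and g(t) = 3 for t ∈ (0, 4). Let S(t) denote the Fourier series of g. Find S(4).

-3/2

At t = 4 the one-sided limits are g(4^-) = 3 and g(4^+) = -6.
By Dirichlet's theorem the series converges to their average, [(3) + (-6)]/2 = -3/2.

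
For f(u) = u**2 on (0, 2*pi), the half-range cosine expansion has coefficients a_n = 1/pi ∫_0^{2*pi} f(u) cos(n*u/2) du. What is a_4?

1

a_4 = 1/pi ∫_0^{2*pi} (u**2) cos(2*u) du.
Integrating by parts twice (tabular method), an antiderivative of (u**2) cos(2*u) is u**2*sin(2*u)/2 + u*cos(2*u)/2 - sin(2*u)/4; evaluating from 0 to 2*pi: ∫_{0}^{2*pi} (u**2) cos(2*u) du = (pi) - (0) = pi.
Hence a_4 = (1/pi)·(pi) = 1.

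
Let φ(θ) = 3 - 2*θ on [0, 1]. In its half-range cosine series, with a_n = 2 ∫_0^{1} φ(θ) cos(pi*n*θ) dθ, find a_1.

8/pi**2

a_1 = 2 ∫_0^{1} (3 - 2*θ) cos(pi*θ) dθ.
Integrating by parts (boundary term plus one more integral), an antiderivative of (3 - 2*θ) cos(pi*θ) is -2*θ*sin(pi*θ)/pi + 3*sin(pi*θ)/pi - 2*cos(pi*θ)/pi**2; evaluating from 0 to 1: ∫_{0}^{1} (3 - 2*θ) cos(pi*θ) dθ = (2/pi**2) - (-2/pi**2) = 4/pi**2.
Hence a_1 = 2·(4/pi**2) = 8/pi**2.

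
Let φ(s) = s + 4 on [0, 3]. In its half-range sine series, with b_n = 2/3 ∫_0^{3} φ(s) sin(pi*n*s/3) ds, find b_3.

22/(3*pi)

b_3 = 2/3 ∫_0^{3} (s + 4) sin(pi*s) ds.
Integrating by parts (boundary term plus one more integral), an antiderivative of (s + 4) sin(pi*s) is -s*cos(pi*s)/pi + sin(pi*s)/pi**2 - 4*cos(pi*s)/pi; evaluating from 0 to 3: ∫_{0}^{3} (s + 4) sin(pi*s) ds = (7/pi) - (-4/pi) = 11/pi.
Hence b_3 = (2/3)·(11/pi) = 22/(3*pi).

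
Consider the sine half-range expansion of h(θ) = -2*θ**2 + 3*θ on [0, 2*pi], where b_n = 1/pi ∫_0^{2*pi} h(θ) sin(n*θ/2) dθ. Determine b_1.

-16*pi + 12 + 64/pi

b_1 = 1/pi ∫_0^{2*pi} (-2*θ**2 + 3*θ) sin(θ/2) dθ.
Integrating by parts twice (tabular method), an antiderivative of (-2*θ**2 + 3*θ) sin(θ/2) is 4*θ**2*cos(θ/2) - 16*θ*sin(θ/2) - 6*θ*cos(θ/2) + 12*sin(θ/2) - 32*cos(θ/2); evaluating from 0 to 2*pi: ∫_{0}^{2*pi} (-2*θ**2 + 3*θ) sin(θ/2) dθ = (-16*pi**2 + 32 + 12*pi) - (-32) = -16*pi**2 + 12*pi + 64.
Hence b_1 = (1/pi)·(-16*pi**2 + 12*pi + 64) = -16*pi + 12 + 64/pi.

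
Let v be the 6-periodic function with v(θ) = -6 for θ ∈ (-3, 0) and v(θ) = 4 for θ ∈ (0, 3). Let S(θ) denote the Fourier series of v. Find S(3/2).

v is continuous at θ = 3/2 with value 4, so the series converges to 4 there.

4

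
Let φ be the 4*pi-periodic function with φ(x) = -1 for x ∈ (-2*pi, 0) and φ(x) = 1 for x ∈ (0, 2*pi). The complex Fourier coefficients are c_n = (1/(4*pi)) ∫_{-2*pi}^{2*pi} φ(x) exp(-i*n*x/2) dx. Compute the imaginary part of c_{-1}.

2/pi

Since φ is real-valued, Im(c_{-1}) = -(1/(4*pi)) ∫_{-2*pi}^{2*pi} φ(x) sin(-x/2) dx = b_{1}/2.
φ is odd and sin(-x/2) is odd, so the integrand is even: ∫_{-2*pi}^{2*pi} φ(x) sin(-x/2) dx = 2∫_0^{2*pi} φ(x) sin(-x/2) dx.
Directly, an antiderivative of (1) sin(-x/2) is 2*cos(x/2); evaluating from 0 to 2*pi: ∫_{0}^{2*pi} (1) sin(-x/2) dx = (-2) - (2) = -4.
So ∫_{-2*pi}^{2*pi} φ(x) sin(-x/2) dx = -8.
Hence Im(c_{-1}) = (-1/(4*pi))·(-8) = 2/pi.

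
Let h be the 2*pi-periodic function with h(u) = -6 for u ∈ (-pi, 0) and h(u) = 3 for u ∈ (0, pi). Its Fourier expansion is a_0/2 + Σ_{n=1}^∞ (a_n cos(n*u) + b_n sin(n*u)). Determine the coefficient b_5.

b_5 = 1/pi ∫_{-pi}^{pi} h(u) sin(5*u) du.
Split the integral at the breakpoints.
Directly, an antiderivative of (-6) sin(5*u) is 6*cos(5*u)/5; evaluating from -pi to 0: ∫_{-pi}^{0} (-6) sin(5*u) du = (6/5) - (-6/5) = 12/5.
Directly, an antiderivative of (3) sin(5*u) is -3*cos(5*u)/5; evaluating from 0 to pi: ∫_{0}^{pi} (3) sin(5*u) du = (3/5) - (-3/5) = 6/5.
Summing the pieces and multiplying by (1/pi) gives b_5 = 18/(5*pi).

18/(5*pi)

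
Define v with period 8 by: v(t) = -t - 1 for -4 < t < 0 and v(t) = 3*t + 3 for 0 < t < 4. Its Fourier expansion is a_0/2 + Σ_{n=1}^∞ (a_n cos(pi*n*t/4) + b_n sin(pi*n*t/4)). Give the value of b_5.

b_5 = 1/4 ∫_{-4}^{4} v(t) sin(5*pi*t/4) dt.
Split the integral at the breakpoints.
Integrating by parts (boundary term plus one more integral), an antiderivative of (-t - 1) sin(5*pi*t/4) is 4*t*cos(5*pi*t/4)/(5*pi) - 16*sin(5*pi*t/4)/(25*pi**2) + 4*cos(5*pi*t/4)/(5*pi); evaluating from -4 to 0: ∫_{-4}^{0} (-t - 1) sin(5*pi*t/4) dt = (4/(5*pi)) - (12/(5*pi)) = -8/(5*pi).
Integrating by parts (boundary term plus one more integral), an antiderivative of (3*t + 3) sin(5*pi*t/4) is -12*t*cos(5*pi*t/4)/(5*pi) + 48*sin(5*pi*t/4)/(25*pi**2) - 12*cos(5*pi*t/4)/(5*pi); evaluating from 0 to 4: ∫_{0}^{4} (3*t + 3) sin(5*pi*t/4) dt = (12/pi) - (-12/(5*pi)) = 72/(5*pi).
Summing the pieces and multiplying by (1/4) gives b_5 = 16/(5*pi).

16/(5*pi)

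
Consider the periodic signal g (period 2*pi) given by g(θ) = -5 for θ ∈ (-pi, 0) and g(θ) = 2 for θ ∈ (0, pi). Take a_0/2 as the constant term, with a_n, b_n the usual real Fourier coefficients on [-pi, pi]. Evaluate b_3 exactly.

14/(3*pi)

b_3 = 1/pi ∫_{-pi}^{pi} g(θ) sin(3*θ) dθ.
Split the integral at the breakpoints.
Directly, an antiderivative of (-5) sin(3*θ) is 5*cos(3*θ)/3; evaluating from -pi to 0: ∫_{-pi}^{0} (-5) sin(3*θ) dθ = (5/3) - (-5/3) = 10/3.
Directly, an antiderivative of (2) sin(3*θ) is -2*cos(3*θ)/3; evaluating from 0 to pi: ∫_{0}^{pi} (2) sin(3*θ) dθ = (2/3) - (-2/3) = 4/3.
Summing the pieces and multiplying by (1/pi) gives b_3 = 14/(3*pi).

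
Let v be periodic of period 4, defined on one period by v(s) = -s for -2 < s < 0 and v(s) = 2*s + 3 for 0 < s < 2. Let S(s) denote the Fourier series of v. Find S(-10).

s = -10 differs from s = -2 by -2 full period(s), and the series is 4-periodic.
At s = -2 the one-sided limits are v(-2^-) = 7 and v(-2^+) = 2.
By Dirichlet's theorem the series converges to their average, [(7) + (2)]/2 = 9/2.

9/2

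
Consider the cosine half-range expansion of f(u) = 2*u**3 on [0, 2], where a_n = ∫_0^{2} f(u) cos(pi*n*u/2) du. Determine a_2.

24/pi**2

a_2 = ∫_0^{2} (2*u**3) cos(pi*u) du.
Integrating by parts three times (tabular method), an antiderivative of (2*u**3) cos(pi*u) is 2*u**3*sin(pi*u)/pi + 6*u**2*cos(pi*u)/pi**2 - 12*u*sin(pi*u)/pi**3 - 12*cos(pi*u)/pi**4; evaluating from 0 to 2: ∫_{0}^{2} (2*u**3) cos(pi*u) du = (12*(-1 + 2*pi**2)/pi**4) - (-12/pi**4) = 24/pi**2.
Hence a_2 = 24/pi**2.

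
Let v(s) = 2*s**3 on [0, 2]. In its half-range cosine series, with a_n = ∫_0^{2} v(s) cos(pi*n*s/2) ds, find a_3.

a_3 = ∫_0^{2} (2*s**3) cos(3*pi*s/2) ds.
Integrating by parts three times (tabular method), an antiderivative of (2*s**3) cos(3*pi*s/2) is 4*s**3*sin(3*pi*s/2)/(3*pi) + 8*s**2*cos(3*pi*s/2)/(3*pi**2) - 32*s*sin(3*pi*s/2)/(9*pi**3) - 64*cos(3*pi*s/2)/(27*pi**4); evaluating from 0 to 2: ∫_{0}^{2} (2*s**3) cos(3*pi*s/2) ds = (32*(2 - 9*pi**2)/(27*pi**4)) - (-64/(27*pi**4)) = 32*(4 - 9*pi**2)/(27*pi**4).
Hence a_3 = 32*(4 - 9*pi**2)/(27*pi**4).

32*(4 - 9*pi**2)/(27*pi**4)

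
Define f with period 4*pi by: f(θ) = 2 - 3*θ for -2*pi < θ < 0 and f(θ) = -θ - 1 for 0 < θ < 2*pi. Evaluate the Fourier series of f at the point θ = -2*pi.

1/2 + 2*pi

At θ = -2*pi the one-sided limits are f(-2*pi^-) = -2*pi - 1 and f(-2*pi^+) = 2 + 6*pi.
By Dirichlet's theorem the series converges to their average, [(-2*pi - 1) + (2 + 6*pi)]/2 = 1/2 + 2*pi.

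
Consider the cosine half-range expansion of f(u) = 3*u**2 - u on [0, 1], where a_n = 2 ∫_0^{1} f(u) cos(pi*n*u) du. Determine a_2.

3/pi**2

a_2 = 2 ∫_0^{1} (3*u**2 - u) cos(2*pi*u) du.
Integrating by parts twice (tabular method), an antiderivative of (3*u**2 - u) cos(2*pi*u) is 3*u**2*sin(2*pi*u)/(2*pi) - u*sin(2*pi*u)/(2*pi) + 3*u*cos(2*pi*u)/(2*pi**2) - 3*sin(2*pi*u)/(4*pi**3) - cos(2*pi*u)/(4*pi**2); evaluating from 0 to 1: ∫_{0}^{1} (3*u**2 - u) cos(2*pi*u) du = (5/(4*pi**2)) - (-1/(4*pi**2)) = 3/(2*pi**2).
Hence a_2 = 2·(3/(2*pi**2)) = 3/pi**2.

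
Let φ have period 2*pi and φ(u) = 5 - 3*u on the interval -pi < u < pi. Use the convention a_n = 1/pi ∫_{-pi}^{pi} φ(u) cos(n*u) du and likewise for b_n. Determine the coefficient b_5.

b_5 = 1/pi ∫_{-pi}^{pi} φ(u) sin(5*u) du.
Integrating by parts (boundary term plus one more integral), an antiderivative of (5 - 3*u) sin(5*u) is 3*u*cos(5*u)/5 - 3*sin(5*u)/25 - cos(5*u); evaluating from -pi to pi: ∫_{-pi}^{pi} (5 - 3*u) sin(5*u) du = (1 - 3*pi/5) - (1 + 3*pi/5) = -6*pi/5.
Hence b_5 = (1/pi)·(-6*pi/5) = -6/5.

-6/5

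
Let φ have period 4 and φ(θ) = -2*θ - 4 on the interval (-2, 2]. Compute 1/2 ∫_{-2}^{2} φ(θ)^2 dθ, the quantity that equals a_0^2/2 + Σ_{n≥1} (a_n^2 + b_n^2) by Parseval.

1/2 ∫_{-2}^{2} φ(θ)^2 dθ = 1/2 · (256/3) = 128/3.

128/3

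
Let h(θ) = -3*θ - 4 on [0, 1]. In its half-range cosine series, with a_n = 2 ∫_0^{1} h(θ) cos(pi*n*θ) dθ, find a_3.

4/(3*pi**2)

a_3 = 2 ∫_0^{1} (-3*θ - 4) cos(3*pi*θ) dθ.
Integrating by parts (boundary term plus one more integral), an antiderivative of (-3*θ - 4) cos(3*pi*θ) is -θ*sin(3*pi*θ)/pi - 4*sin(3*pi*θ)/(3*pi) - cos(3*pi*θ)/(3*pi**2); evaluating from 0 to 1: ∫_{0}^{1} (-3*θ - 4) cos(3*pi*θ) dθ = (1/(3*pi**2)) - (-1/(3*pi**2)) = 2/(3*pi**2).
Hence a_3 = 2·(2/(3*pi**2)) = 4/(3*pi**2).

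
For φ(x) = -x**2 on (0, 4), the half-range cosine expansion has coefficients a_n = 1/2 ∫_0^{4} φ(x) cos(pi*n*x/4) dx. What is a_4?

-4/pi**2

a_4 = 1/2 ∫_0^{4} (-x**2) cos(pi*x) dx.
Integrating by parts twice (tabular method), an antiderivative of (-x**2) cos(pi*x) is -x**2*sin(pi*x)/pi - 2*x*cos(pi*x)/pi**2 + 2*sin(pi*x)/pi**3; evaluating from 0 to 4: ∫_{0}^{4} (-x**2) cos(pi*x) dx = (-8/pi**2) - (0) = -8/pi**2.
Hence a_4 = (1/2)·(-8/pi**2) = -4/pi**2.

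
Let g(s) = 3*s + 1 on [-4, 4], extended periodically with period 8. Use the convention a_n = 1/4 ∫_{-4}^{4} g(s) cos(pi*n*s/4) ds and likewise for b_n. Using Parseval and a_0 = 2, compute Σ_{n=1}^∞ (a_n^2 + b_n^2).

96

Parseval: a_0^2/2 + Σ_{n≥1} (a_n^2+b_n^2) = 1/4 ∫_{-4}^{4} g(s)^2 ds = 98.
Subtract a_0^2/2 = 2: Σ (a_n^2+b_n^2) = 96.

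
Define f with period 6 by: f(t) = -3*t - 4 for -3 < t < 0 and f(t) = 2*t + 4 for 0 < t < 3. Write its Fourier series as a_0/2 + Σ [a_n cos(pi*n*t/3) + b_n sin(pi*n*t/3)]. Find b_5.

b_5 = 1/3 ∫_{-3}^{3} f(t) sin(5*pi*t/3) dt.
Split the integral at the breakpoints.
Integrating by parts (boundary term plus one more integral), an antiderivative of (-3*t - 4) sin(5*pi*t/3) is 9*t*cos(5*pi*t/3)/(5*pi) - 27*sin(5*pi*t/3)/(25*pi**2) + 12*cos(5*pi*t/3)/(5*pi); evaluating from -3 to 0: ∫_{-3}^{0} (-3*t - 4) sin(5*pi*t/3) dt = (12/(5*pi)) - (3/pi) = -3/(5*pi).
Integrating by parts (boundary term plus one more integral), an antiderivative of (2*t + 4) sin(5*pi*t/3) is -6*t*cos(5*pi*t/3)/(5*pi) + 18*sin(5*pi*t/3)/(25*pi**2) - 12*cos(5*pi*t/3)/(5*pi); evaluating from 0 to 3: ∫_{0}^{3} (2*t + 4) sin(5*pi*t/3) dt = (6/pi) - (-12/(5*pi)) = 42/(5*pi).
Summing the pieces and multiplying by (1/3) gives b_5 = 13/(5*pi).

13/(5*pi)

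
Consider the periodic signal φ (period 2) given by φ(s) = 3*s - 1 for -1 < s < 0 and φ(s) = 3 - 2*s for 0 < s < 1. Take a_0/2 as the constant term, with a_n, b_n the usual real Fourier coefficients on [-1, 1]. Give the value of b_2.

-1/(2*pi)

b_2 = ∫_{-1}^{1} φ(s) sin(2*pi*s) ds.
Split the integral at the breakpoints.
Integrating by parts (boundary term plus one more integral), an antiderivative of (3*s - 1) sin(2*pi*s) is -3*s*cos(2*pi*s)/(2*pi) + 3*sin(2*pi*s)/(4*pi**2) + cos(2*pi*s)/(2*pi); evaluating from -1 to 0: ∫_{-1}^{0} (3*s - 1) sin(2*pi*s) ds = (1/(2*pi)) - (2/pi) = -3/(2*pi).
Integrating by parts (boundary term plus one more integral), an antiderivative of (3 - 2*s) sin(2*pi*s) is s*cos(2*pi*s)/pi - sin(2*pi*s)/(2*pi**2) - 3*cos(2*pi*s)/(2*pi); evaluating from 0 to 1: ∫_{0}^{1} (3 - 2*s) sin(2*pi*s) ds = (-1/(2*pi)) - (-3/(2*pi)) = 1/pi.
Summing the pieces gives b_2 = -1/(2*pi).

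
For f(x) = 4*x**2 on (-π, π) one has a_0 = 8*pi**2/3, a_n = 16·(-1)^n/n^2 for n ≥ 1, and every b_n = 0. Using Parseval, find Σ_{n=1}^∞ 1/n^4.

pi**4/90

Parseval: a_0^2/2 + Σ a_n^2 = (1/π) ∫_{-π}^{π} f(x)^2 dx = 32*pi**4/5.
Subtract a_0^2/2 = 32*pi**4/9: Σ a_n^2 = 128*pi**4/45.
Since a_n^2 = 256/n^4, Σ 1/n^4 = pi**4/90.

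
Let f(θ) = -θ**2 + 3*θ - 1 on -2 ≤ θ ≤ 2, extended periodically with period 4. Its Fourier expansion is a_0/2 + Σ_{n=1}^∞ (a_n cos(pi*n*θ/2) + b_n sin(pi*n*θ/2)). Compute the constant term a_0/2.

a_0 = 1/2 ∫_{-2}^{2} f(θ) dθ = 1/2 · (-28/3) = -14/3.
So the constant term a_0/2 = -7/3.

-7/3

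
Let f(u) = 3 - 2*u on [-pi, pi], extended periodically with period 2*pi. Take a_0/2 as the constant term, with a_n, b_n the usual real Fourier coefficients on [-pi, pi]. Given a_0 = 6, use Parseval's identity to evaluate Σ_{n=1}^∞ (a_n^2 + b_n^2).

Parseval: a_0^2/2 + Σ_{n≥1} (a_n^2+b_n^2) = 1/pi ∫_{-pi}^{pi} f(u)^2 du = 18 + 8*pi**2/3.
Subtract a_0^2/2 = 18: Σ (a_n^2+b_n^2) = 8*pi**2/3.

8*pi**2/3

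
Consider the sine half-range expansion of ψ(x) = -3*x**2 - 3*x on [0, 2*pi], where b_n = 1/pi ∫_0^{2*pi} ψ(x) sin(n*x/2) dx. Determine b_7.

12*(-98*pi**2 - 49*pi + 8)/(343*pi)

b_7 = 1/pi ∫_0^{2*pi} (-3*x**2 - 3*x) sin(7*x/2) dx.
Integrating by parts twice (tabular method), an antiderivative of (-3*x**2 - 3*x) sin(7*x/2) is 6*x**2*cos(7*x/2)/7 - 24*x*sin(7*x/2)/49 + 6*x*cos(7*x/2)/7 - 12*sin(7*x/2)/49 - 48*cos(7*x/2)/343; evaluating from 0 to 2*pi: ∫_{0}^{2*pi} (-3*x**2 - 3*x) sin(7*x/2) dx = (-24*pi**2/7 - 12*pi/7 + 48/343) - (-48/343) = -24*pi**2/7 - 12*pi/7 + 96/343.
Hence b_7 = (1/pi)·(-24*pi**2/7 - 12*pi/7 + 96/343) = 12*(-98*pi**2 - 49*pi + 8)/(343*pi).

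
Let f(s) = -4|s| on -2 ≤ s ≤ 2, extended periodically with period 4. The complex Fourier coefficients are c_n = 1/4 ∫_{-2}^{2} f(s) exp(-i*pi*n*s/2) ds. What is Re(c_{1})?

Since f is real-valued, Re(c_{1}) = 1/4 ∫_{-2}^{2} f(s) cos(pi*s/2) ds = a_{1}/2.
f is even and cos(pi*s/2) is even, so the integrand is even: ∫_{-2}^{2} f(s) cos(pi*s/2) ds = 2∫_0^{2} f(s) cos(pi*s/2) ds.
Integrating by parts (boundary term plus one more integral), an antiderivative of (-4*s) cos(pi*s/2) is -8*s*sin(pi*s/2)/pi - 16*cos(pi*s/2)/pi**2; evaluating from 0 to 2: ∫_{0}^{2} (-4*s) cos(pi*s/2) ds = (16/pi**2) - (-16/pi**2) = 32/pi**2.
So ∫_{-2}^{2} f(s) cos(pi*s/2) ds = 64/pi**2.
Hence Re(c_{1}) = (1/4)·(64/pi**2) = 16/pi**2.

16/pi**2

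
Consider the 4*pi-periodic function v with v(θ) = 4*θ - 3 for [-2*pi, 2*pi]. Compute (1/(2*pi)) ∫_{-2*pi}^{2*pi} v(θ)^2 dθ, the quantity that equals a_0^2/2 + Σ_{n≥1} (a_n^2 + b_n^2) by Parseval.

18 + 128*pi**2/3

(1/(2*pi)) ∫_{-2*pi}^{2*pi} v(θ)^2 dθ = (1/(2*pi)) · (36*pi + 256*pi**3/3) = 18 + 128*pi**2/3.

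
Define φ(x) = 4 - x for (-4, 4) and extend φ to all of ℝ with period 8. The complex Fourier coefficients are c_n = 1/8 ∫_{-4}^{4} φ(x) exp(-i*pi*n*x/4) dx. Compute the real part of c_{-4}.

Since φ is real-valued, Re(c_{-4}) = 1/8 ∫_{-4}^{4} φ(x) cos(-pi*x) dx = a_{4}/2.
Integrating by parts (boundary term plus one more integral), an antiderivative of (4 - x) cos(-pi*x) is -x*sin(pi*x)/pi + 4*sin(pi*x)/pi - cos(pi*x)/pi**2; evaluating from -4 to 4: ∫_{-4}^{4} (4 - x) cos(-pi*x) dx = (-1/pi**2) - (-1/pi**2) = 0.
Hence Re(c_{-4}) = (1/8)·(0) = 0.

0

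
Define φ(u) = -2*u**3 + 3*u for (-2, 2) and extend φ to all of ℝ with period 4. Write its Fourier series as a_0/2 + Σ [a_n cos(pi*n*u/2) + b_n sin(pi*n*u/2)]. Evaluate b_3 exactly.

4*(16 - 15*pi**2)/(9*pi**3)

b_3 = 1/2 ∫_{-2}^{2} φ(u) sin(3*pi*u/2) du.
φ is odd and sin(3*pi*u/2) is odd, so the integrand is even and b_3 = ∫_0^{2} φ(u) sin(3*pi*u/2) du.
Integrating by parts three times (tabular method), an antiderivative of (-2*u**3 + 3*u) sin(3*pi*u/2) is 4*u**3*cos(3*pi*u/2)/(3*pi) - 8*u**2*sin(3*pi*u/2)/(3*pi**2) - 2*u*cos(3*pi*u/2)/pi - 32*u*cos(3*pi*u/2)/(9*pi**3) + 64*sin(3*pi*u/2)/(27*pi**4) + 4*sin(3*pi*u/2)/(3*pi**2); evaluating from 0 to 2: ∫_{0}^{2} (-2*u**3 + 3*u) sin(3*pi*u/2) du = (4*(16 - 15*pi**2)/(9*pi**3)) - (0) = 4*(16 - 15*pi**2)/(9*pi**3).
Hence b_3 = 4*(16 - 15*pi**2)/(9*pi**3).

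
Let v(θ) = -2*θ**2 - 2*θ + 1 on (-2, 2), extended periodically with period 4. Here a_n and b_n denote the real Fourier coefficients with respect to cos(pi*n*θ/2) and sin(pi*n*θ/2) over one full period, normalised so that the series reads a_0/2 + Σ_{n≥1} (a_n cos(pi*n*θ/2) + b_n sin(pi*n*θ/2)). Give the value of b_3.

-8/(3*pi)

b_3 = 1/2 ∫_{-2}^{2} v(θ) sin(3*pi*θ/2) dθ.
Integrating by parts twice (tabular method), an antiderivative of (-2*θ**2 - 2*θ + 1) sin(3*pi*θ/2) is 4*θ**2*cos(3*pi*θ/2)/(3*pi) - 16*θ*sin(3*pi*θ/2)/(9*pi**2) + 4*θ*cos(3*pi*θ/2)/(3*pi) - 8*sin(3*pi*θ/2)/(9*pi**2) - 2*cos(3*pi*θ/2)/(3*pi) - 32*cos(3*pi*θ/2)/(27*pi**3); evaluating from -2 to 2: ∫_{-2}^{2} (-2*θ**2 - 2*θ + 1) sin(3*pi*θ/2) dθ = (2*(16 - 99*pi**2)/(27*pi**3)) - (-2/pi + 32/(27*pi**3)) = -16/(3*pi).
Hence b_3 = (1/2)·(-16/(3*pi)) = -8/(3*pi).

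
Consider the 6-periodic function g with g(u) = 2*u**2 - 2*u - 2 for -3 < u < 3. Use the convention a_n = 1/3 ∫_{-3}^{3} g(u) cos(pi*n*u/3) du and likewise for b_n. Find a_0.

a_0 = 1/3 ∫_{-3}^{3} g(u) du = 1/3 · (24) = 8.

8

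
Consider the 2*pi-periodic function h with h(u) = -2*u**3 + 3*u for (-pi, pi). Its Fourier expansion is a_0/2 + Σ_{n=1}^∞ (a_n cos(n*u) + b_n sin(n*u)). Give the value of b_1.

30 - 4*pi**2

b_1 = 1/pi ∫_{-pi}^{pi} h(u) sin(u) du.
h is odd and sin(u) is odd, so the integrand is even and b_1 = 2/pi ∫_0^{pi} h(u) sin(u) du.
Integrating by parts three times (tabular method), an antiderivative of (-2*u**3 + 3*u) sin(u) is 2*u**3*cos(u) - 6*u**2*sin(u) - 15*u*cos(u) + 15*sin(u); evaluating from 0 to pi: ∫_{0}^{pi} (-2*u**3 + 3*u) sin(u) du = (pi*(15 - 2*pi**2)) - (0) = pi*(15 - 2*pi**2).
Hence b_1 = (2/pi)·(pi*(15 - 2*pi**2)) = 30 - 4*pi**2.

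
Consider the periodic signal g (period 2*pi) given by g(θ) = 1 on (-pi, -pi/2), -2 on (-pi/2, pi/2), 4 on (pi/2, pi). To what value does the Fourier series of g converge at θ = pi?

At θ = pi the one-sided limits are g(pi^-) = 4 and g(pi^+) = 1.
By Dirichlet's theorem the series converges to their average, [(4) + (1)]/2 = 5/2.

5/2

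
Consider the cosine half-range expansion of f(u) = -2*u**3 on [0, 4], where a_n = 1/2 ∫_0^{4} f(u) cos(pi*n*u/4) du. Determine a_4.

a_4 = 1/2 ∫_0^{4} (-2*u**3) cos(pi*u) du.
Integrating by parts three times (tabular method), an antiderivative of (-2*u**3) cos(pi*u) is -2*u**3*sin(pi*u)/pi - 6*u**2*cos(pi*u)/pi**2 + 12*u*sin(pi*u)/pi**3 + 12*cos(pi*u)/pi**4; evaluating from 0 to 4: ∫_{0}^{4} (-2*u**3) cos(pi*u) du = (12*(1 - 8*pi**2)/pi**4) - (12/pi**4) = -96/pi**2.
Hence a_4 = (1/2)·(-96/pi**2) = -48/pi**2.

-48/pi**2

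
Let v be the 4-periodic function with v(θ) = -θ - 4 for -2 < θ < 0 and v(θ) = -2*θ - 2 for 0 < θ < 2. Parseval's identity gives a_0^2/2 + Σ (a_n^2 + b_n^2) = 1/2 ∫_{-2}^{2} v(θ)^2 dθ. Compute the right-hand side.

1/2 ∫_{-2}^{2} v(θ)^2 dθ = 1/2 · (160/3) = 80/3.

80/3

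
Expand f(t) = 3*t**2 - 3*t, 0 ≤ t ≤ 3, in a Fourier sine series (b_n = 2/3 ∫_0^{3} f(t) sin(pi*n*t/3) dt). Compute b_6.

-6/pi

b_6 = 2/3 ∫_0^{3} (3*t**2 - 3*t) sin(2*pi*t) dt.
Integrating by parts twice (tabular method), an antiderivative of (3*t**2 - 3*t) sin(2*pi*t) is -3*t**2*cos(2*pi*t)/(2*pi) + 3*t*sin(2*pi*t)/(2*pi**2) + 3*t*cos(2*pi*t)/(2*pi) - 3*sin(2*pi*t)/(4*pi**2) + 3*cos(2*pi*t)/(4*pi**3); evaluating from 0 to 3: ∫_{0}^{3} (3*t**2 - 3*t) sin(2*pi*t) dt = (-9/pi + 3/(4*pi**3)) - (3/(4*pi**3)) = -9/pi.
Hence b_6 = (2/3)·(-9/pi) = -6/pi.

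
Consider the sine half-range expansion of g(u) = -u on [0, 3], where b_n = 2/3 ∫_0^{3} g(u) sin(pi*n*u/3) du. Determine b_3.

b_3 = 2/3 ∫_0^{3} (-u) sin(pi*u) du.
Integrating by parts (boundary term plus one more integral), an antiderivative of (-u) sin(pi*u) is u*cos(pi*u)/pi - sin(pi*u)/pi**2; evaluating from 0 to 3: ∫_{0}^{3} (-u) sin(pi*u) du = (-3/pi) - (0) = -3/pi.
Hence b_3 = (2/3)·(-3/pi) = -2/pi.

-2/pi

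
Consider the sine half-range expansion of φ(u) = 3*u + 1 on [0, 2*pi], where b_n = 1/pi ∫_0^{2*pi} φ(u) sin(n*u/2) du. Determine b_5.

4*(1 + 3*pi)/(5*pi)

b_5 = 1/pi ∫_0^{2*pi} (3*u + 1) sin(5*u/2) du.
Integrating by parts (boundary term plus one more integral), an antiderivative of (3*u + 1) sin(5*u/2) is -6*u*cos(5*u/2)/5 + 12*sin(5*u/2)/25 - 2*cos(5*u/2)/5; evaluating from 0 to 2*pi: ∫_{0}^{2*pi} (3*u + 1) sin(5*u/2) du = (2/5 + 12*pi/5) - (-2/5) = 4/5 + 12*pi/5.
Hence b_5 = (1/pi)·(4/5 + 12*pi/5) = 4*(1 + 3*pi)/(5*pi).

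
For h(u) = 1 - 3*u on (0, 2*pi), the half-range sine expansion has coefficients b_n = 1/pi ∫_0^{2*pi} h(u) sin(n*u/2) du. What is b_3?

b_3 = 1/pi ∫_0^{2*pi} (1 - 3*u) sin(3*u/2) du.
Integrating by parts (boundary term plus one more integral), an antiderivative of (1 - 3*u) sin(3*u/2) is 2*u*cos(3*u/2) - 4*sin(3*u/2)/3 - 2*cos(3*u/2)/3; evaluating from 0 to 2*pi: ∫_{0}^{2*pi} (1 - 3*u) sin(3*u/2) du = (2/3 - 4*pi) - (-2/3) = 4/3 - 4*pi.
Hence b_3 = (1/pi)·(4/3 - 4*pi) = -4 + 4/(3*pi).

-4 + 4/(3*pi)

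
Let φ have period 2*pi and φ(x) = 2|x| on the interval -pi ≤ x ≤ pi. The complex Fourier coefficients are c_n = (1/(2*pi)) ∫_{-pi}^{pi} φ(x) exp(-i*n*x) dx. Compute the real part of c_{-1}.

Since φ is real-valued, Re(c_{-1}) = (1/(2*pi)) ∫_{-pi}^{pi} φ(x) cos(-x) dx = a_{1}/2.
φ is even and cos(-x) is even, so the integrand is even: ∫_{-pi}^{pi} φ(x) cos(-x) dx = 2∫_0^{pi} φ(x) cos(-x) dx.
Integrating by parts (boundary term plus one more integral), an antiderivative of (2*x) cos(-x) is 2*x*sin(x) + 2*cos(x); evaluating from 0 to pi: ∫_{0}^{pi} (2*x) cos(-x) dx = (-2) - (2) = -4.
So ∫_{-pi}^{pi} φ(x) cos(-x) dx = -8.
Hence Re(c_{-1}) = (1/(2*pi))·(-8) = -4/pi.

-4/pi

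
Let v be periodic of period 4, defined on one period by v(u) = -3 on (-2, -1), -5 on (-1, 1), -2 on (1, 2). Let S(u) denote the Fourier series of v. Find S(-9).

u = -9 differs from u = -1 by -2 full period(s), and the series is 4-periodic.
At u = -1 the one-sided limits are v(-1^-) = -3 and v(-1^+) = -5.
By Dirichlet's theorem the series converges to their average, [(-3) + (-5)]/2 = -4.

-4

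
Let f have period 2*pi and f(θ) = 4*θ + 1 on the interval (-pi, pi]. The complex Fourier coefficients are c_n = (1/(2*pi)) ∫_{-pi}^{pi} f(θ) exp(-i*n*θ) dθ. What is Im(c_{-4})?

Since f is real-valued, Im(c_{-4}) = -(1/(2*pi)) ∫_{-pi}^{pi} f(θ) sin(-4*θ) dθ = b_{4}/2.
Integrating by parts (boundary term plus one more integral), an antiderivative of (4*θ + 1) sin(-4*θ) is θ*cos(4*θ) - sin(4*θ)/4 + cos(4*θ)/4; evaluating from -pi to pi: ∫_{-pi}^{pi} (4*θ + 1) sin(-4*θ) dθ = (1/4 + pi) - (1/4 - pi) = 2*pi.
Hence Im(c_{-4}) = (-1/(2*pi))·(2*pi) = -1.

-1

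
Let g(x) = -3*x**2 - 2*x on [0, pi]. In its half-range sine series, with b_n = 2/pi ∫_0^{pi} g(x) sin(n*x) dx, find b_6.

2/3 + pi

b_6 = 2/pi ∫_0^{pi} (-3*x**2 - 2*x) sin(6*x) dx.
Integrating by parts twice (tabular method), an antiderivative of (-3*x**2 - 2*x) sin(6*x) is x**2*cos(6*x)/2 - x*sin(6*x)/6 + x*cos(6*x)/3 - sin(6*x)/18 - cos(6*x)/36; evaluating from 0 to pi: ∫_{0}^{pi} (-3*x**2 - 2*x) sin(6*x) dx = (-1/36 + pi/3 + pi**2/2) - (-1/36) = pi*(2 + 3*pi)/6.
Hence b_6 = (2/pi)·(pi*(2 + 3*pi)/6) = 2/3 + pi.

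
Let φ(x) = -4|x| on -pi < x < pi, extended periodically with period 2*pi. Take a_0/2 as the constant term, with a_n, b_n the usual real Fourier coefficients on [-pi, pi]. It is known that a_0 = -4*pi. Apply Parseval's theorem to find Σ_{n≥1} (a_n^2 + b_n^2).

Parseval: a_0^2/2 + Σ_{n≥1} (a_n^2+b_n^2) = 1/pi ∫_{-pi}^{pi} φ(x)^2 dx = 32*pi**2/3.
Subtract a_0^2/2 = 8*pi**2: Σ (a_n^2+b_n^2) = 8*pi**2/3.

8*pi**2/3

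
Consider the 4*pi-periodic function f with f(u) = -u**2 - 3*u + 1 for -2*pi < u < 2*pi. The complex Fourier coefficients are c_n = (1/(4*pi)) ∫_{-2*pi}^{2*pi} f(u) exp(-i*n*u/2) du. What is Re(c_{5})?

8/25

Since f is real-valued, Re(c_{5}) = (1/(4*pi)) ∫_{-2*pi}^{2*pi} f(u) cos(5*u/2) du = a_{5}/2.
Integrating by parts twice (tabular method), an antiderivative of (-u**2 - 3*u + 1) cos(5*u/2) is -2*u**2*sin(5*u/2)/5 - 6*u*sin(5*u/2)/5 - 8*u*cos(5*u/2)/25 + 66*sin(5*u/2)/125 - 12*cos(5*u/2)/25; evaluating from -2*pi to 2*pi: ∫_{-2*pi}^{2*pi} (-u**2 - 3*u + 1) cos(5*u/2) du = (12/25 + 16*pi/25) - (12/25 - 16*pi/25) = 32*pi/25.
Hence Re(c_{5}) = (1/(4*pi))·(32*pi/25) = 8/25.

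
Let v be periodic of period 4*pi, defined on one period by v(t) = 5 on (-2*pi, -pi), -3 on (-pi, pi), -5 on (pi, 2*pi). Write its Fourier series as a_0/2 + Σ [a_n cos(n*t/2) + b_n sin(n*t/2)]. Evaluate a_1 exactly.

-6/pi

a_1 = (1/(2*pi)) ∫_{-2*pi}^{2*pi} v(t) cos(t/2) dt.
Split the integral at the breakpoints.
Directly, an antiderivative of (5) cos(t/2) is 10*sin(t/2); evaluating from -2*pi to -pi: ∫_{-2*pi}^{-pi} (5) cos(t/2) dt = (-10) - (0) = -10.
Directly, an antiderivative of (-3) cos(t/2) is -6*sin(t/2); evaluating from -pi to pi: ∫_{-pi}^{pi} (-3) cos(t/2) dt = (-6) - (6) = -12.
Directly, an antiderivative of (-5) cos(t/2) is -10*sin(t/2); evaluating from pi to 2*pi: ∫_{pi}^{2*pi} (-5) cos(t/2) dt = (0) - (-10) = 10.
Summing the pieces and multiplying by (1/(2*pi)) gives a_1 = -6/pi.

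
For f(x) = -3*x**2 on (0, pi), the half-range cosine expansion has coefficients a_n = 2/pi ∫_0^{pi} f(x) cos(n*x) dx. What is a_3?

a_3 = 2/pi ∫_0^{pi} (-3*x**2) cos(3*x) dx.
Integrating by parts twice (tabular method), an antiderivative of (-3*x**2) cos(3*x) is -x**2*sin(3*x) - 2*x*cos(3*x)/3 + 2*sin(3*x)/9; evaluating from 0 to pi: ∫_{0}^{pi} (-3*x**2) cos(3*x) dx = (2*pi/3) - (0) = 2*pi/3.
Hence a_3 = (2/pi)·(2*pi/3) = 4/3.

4/3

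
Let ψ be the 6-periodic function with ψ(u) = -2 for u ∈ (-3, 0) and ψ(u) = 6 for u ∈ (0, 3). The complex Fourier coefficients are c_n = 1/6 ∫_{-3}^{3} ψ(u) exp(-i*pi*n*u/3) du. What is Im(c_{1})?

Since ψ is real-valued, Im(c_{1}) = -1/6 ∫_{-3}^{3} ψ(u) sin(pi*u/3) du = -b_{1}/2.
Split the integral at the breakpoints.
Directly, an antiderivative of (-2) sin(pi*u/3) is 6*cos(pi*u/3)/pi; evaluating from -3 to 0: ∫_{-3}^{0} (-2) sin(pi*u/3) du = (6/pi) - (-6/pi) = 12/pi.
Directly, an antiderivative of (6) sin(pi*u/3) is -18*cos(pi*u/3)/pi; evaluating from 0 to 3: ∫_{0}^{3} (6) sin(pi*u/3) du = (18/pi) - (-18/pi) = 36/pi.
So ∫_{-3}^{3} ψ(u) sin(pi*u/3) du = 48/pi.
Hence Im(c_{1}) = (-1/6)·(48/pi) = -8/pi.

-8/pi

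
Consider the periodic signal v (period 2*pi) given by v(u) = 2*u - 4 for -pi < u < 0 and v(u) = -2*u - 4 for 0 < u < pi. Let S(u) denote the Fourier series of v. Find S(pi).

-2*pi - 4

v is continuous at u = pi with value -2*pi - 4, so the series converges to -2*pi - 4 there.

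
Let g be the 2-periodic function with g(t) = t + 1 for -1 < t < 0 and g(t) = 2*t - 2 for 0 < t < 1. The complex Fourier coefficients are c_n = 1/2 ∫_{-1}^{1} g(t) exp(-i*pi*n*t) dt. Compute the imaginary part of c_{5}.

Since g is real-valued, Im(c_{5}) = -1/2 ∫_{-1}^{1} g(t) sin(5*pi*t) dt = -b_{5}/2.
Split the integral at the breakpoints.
Integrating by parts (boundary term plus one more integral), an antiderivative of (t + 1) sin(5*pi*t) is -t*cos(5*pi*t)/(5*pi) + sin(5*pi*t)/(25*pi**2) - cos(5*pi*t)/(5*pi); evaluating from -1 to 0: ∫_{-1}^{0} (t + 1) sin(5*pi*t) dt = (-1/(5*pi)) - (0) = -1/(5*pi).
Integrating by parts (boundary term plus one more integral), an antiderivative of (2*t - 2) sin(5*pi*t) is -2*t*cos(5*pi*t)/(5*pi) + 2*sin(5*pi*t)/(25*pi**2) + 2*cos(5*pi*t)/(5*pi); evaluating from 0 to 1: ∫_{0}^{1} (2*t - 2) sin(5*pi*t) dt = (0) - (2/(5*pi)) = -2/(5*pi).
So ∫_{-1}^{1} g(t) sin(5*pi*t) dt = -3/(5*pi).
Hence Im(c_{5}) = (-1/2)·(-3/(5*pi)) = 3/(10*pi).

3/(10*pi)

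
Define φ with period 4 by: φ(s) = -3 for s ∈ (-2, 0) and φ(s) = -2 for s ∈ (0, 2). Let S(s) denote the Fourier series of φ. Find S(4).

s = 4 differs from s = 0 by 1 full period(s), and the series is 4-periodic.
At s = 0 the one-sided limits are φ(0^-) = -3 and φ(0^+) = -2.
By Dirichlet's theorem the series converges to their average, [(-3) + (-2)]/2 = -5/2.

-5/2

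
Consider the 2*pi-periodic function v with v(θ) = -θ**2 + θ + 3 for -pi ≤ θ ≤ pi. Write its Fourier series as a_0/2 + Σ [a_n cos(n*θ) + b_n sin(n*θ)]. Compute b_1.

2

b_1 = 1/pi ∫_{-pi}^{pi} v(θ) sin(θ) dθ.
Integrating by parts twice (tabular method), an antiderivative of (-θ**2 + θ + 3) sin(θ) is θ**2*cos(θ) - 2*θ*sin(θ) - θ*cos(θ) + sin(θ) - 5*cos(θ); evaluating from -pi to pi: ∫_{-pi}^{pi} (-θ**2 + θ + 3) sin(θ) dθ = (-pi**2 + pi + 5) - (-pi**2 - pi + 5) = 2*pi.
Hence b_1 = (1/pi)·(2*pi) = 2.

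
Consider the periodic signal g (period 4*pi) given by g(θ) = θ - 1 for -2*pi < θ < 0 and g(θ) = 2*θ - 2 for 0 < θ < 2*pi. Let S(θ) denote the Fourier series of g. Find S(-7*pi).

θ = -7*pi differs from θ = pi by -2 full period(s), and the series is 4*pi-periodic.
g is continuous at θ = pi with value -2 + 2*pi, so the series converges to -2 + 2*pi there.

-2 + 2*pi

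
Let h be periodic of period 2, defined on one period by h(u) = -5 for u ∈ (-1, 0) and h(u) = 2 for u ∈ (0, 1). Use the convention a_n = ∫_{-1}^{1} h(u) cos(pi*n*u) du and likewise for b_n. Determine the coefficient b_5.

14/(5*pi)

b_5 = ∫_{-1}^{1} h(u) sin(5*pi*u) du.
Split the integral at the breakpoints.
Directly, an antiderivative of (-5) sin(5*pi*u) is cos(5*pi*u)/pi; evaluating from -1 to 0: ∫_{-1}^{0} (-5) sin(5*pi*u) du = (1/pi) - (-1/pi) = 2/pi.
Directly, an antiderivative of (2) sin(5*pi*u) is -2*cos(5*pi*u)/(5*pi); evaluating from 0 to 1: ∫_{0}^{1} (2) sin(5*pi*u) du = (2/(5*pi)) - (-2/(5*pi)) = 4/(5*pi).
Summing the pieces gives b_5 = 14/(5*pi).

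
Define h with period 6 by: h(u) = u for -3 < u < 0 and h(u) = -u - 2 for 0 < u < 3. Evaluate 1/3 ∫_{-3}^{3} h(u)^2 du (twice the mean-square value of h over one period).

1/3 ∫_{-3}^{3} h(u)^2 du = 1/3 · (48) = 16.

16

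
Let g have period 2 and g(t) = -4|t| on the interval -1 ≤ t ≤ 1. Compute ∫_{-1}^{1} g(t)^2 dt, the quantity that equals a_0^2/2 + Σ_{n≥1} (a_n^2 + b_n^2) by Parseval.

32/3

∫_{-1}^{1} g(t)^2 dt = 32/3.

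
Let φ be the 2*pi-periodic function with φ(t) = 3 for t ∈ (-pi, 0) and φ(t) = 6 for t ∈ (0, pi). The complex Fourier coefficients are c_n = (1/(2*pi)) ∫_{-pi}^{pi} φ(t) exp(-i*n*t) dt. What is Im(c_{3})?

Since φ is real-valued, Im(c_{3}) = -(1/(2*pi)) ∫_{-pi}^{pi} φ(t) sin(3*t) dt = -b_{3}/2.
Split the integral at the breakpoints.
Directly, an antiderivative of (3) sin(3*t) is -cos(3*t); evaluating from -pi to 0: ∫_{-pi}^{0} (3) sin(3*t) dt = (-1) - (1) = -2.
Directly, an antiderivative of (6) sin(3*t) is -2*cos(3*t); evaluating from 0 to pi: ∫_{0}^{pi} (6) sin(3*t) dt = (2) - (-2) = 4.
So ∫_{-pi}^{pi} φ(t) sin(3*t) dt = 2.
Hence Im(c_{3}) = (-1/(2*pi))·(2) = -1/pi.

-1/pi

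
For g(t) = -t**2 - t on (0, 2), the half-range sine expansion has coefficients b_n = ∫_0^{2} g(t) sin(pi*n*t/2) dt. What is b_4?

b_4 = ∫_0^{2} (-t**2 - t) sin(2*pi*t) dt.
Integrating by parts twice (tabular method), an antiderivative of (-t**2 - t) sin(2*pi*t) is t**2*cos(2*pi*t)/(2*pi) - t*sin(2*pi*t)/(2*pi**2) + t*cos(2*pi*t)/(2*pi) - sin(2*pi*t)/(4*pi**2) - cos(2*pi*t)/(4*pi**3); evaluating from 0 to 2: ∫_{0}^{2} (-t**2 - t) sin(2*pi*t) dt = (-1/(4*pi**3) + 3/pi) - (-1/(4*pi**3)) = 3/pi.
Hence b_4 = 3/pi.

3/pi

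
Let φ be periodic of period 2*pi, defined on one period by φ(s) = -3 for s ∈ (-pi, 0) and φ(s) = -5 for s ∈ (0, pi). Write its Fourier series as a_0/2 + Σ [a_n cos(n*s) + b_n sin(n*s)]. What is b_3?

b_3 = 1/pi ∫_{-pi}^{pi} φ(s) sin(3*s) ds.
Split the integral at the breakpoints.
Directly, an antiderivative of (-3) sin(3*s) is cos(3*s); evaluating from -pi to 0: ∫_{-pi}^{0} (-3) sin(3*s) ds = (1) - (-1) = 2.
Directly, an antiderivative of (-5) sin(3*s) is 5*cos(3*s)/3; evaluating from 0 to pi: ∫_{0}^{pi} (-5) sin(3*s) ds = (-5/3) - (5/3) = -10/3.
Summing the pieces and multiplying by (1/pi) gives b_3 = -4/(3*pi).

-4/(3*pi)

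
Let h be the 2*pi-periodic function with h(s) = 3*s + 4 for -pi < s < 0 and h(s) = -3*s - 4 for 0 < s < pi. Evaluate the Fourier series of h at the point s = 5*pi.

s = 5*pi differs from s = pi by 2 full period(s), and the series is 2*pi-periodic.
At s = pi the one-sided limits are h(pi^-) = -3*pi - 4 and h(pi^+) = 4 - 3*pi.
By Dirichlet's theorem the series converges to their average, [(-3*pi - 4) + (4 - 3*pi)]/2 = -3*pi.

-3*pi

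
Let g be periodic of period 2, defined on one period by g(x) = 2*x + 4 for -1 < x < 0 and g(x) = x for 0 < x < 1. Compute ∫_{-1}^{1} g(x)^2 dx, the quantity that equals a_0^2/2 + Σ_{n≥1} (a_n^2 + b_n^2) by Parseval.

29/3

∫_{-1}^{1} g(x)^2 dx = 29/3.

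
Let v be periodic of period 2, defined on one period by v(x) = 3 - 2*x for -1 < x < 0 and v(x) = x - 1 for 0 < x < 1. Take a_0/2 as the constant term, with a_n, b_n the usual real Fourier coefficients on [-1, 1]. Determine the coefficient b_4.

1/(4*pi)

b_4 = ∫_{-1}^{1} v(x) sin(4*pi*x) dx.
Split the integral at the breakpoints.
Integrating by parts (boundary term plus one more integral), an antiderivative of (3 - 2*x) sin(4*pi*x) is x*cos(4*pi*x)/(2*pi) - sin(4*pi*x)/(8*pi**2) - 3*cos(4*pi*x)/(4*pi); evaluating from -1 to 0: ∫_{-1}^{0} (3 - 2*x) sin(4*pi*x) dx = (-3/(4*pi)) - (-5/(4*pi)) = 1/(2*pi).
Integrating by parts (boundary term plus one more integral), an antiderivative of (x - 1) sin(4*pi*x) is -x*cos(4*pi*x)/(4*pi) + sin(4*pi*x)/(16*pi**2) + cos(4*pi*x)/(4*pi); evaluating from 0 to 1: ∫_{0}^{1} (x - 1) sin(4*pi*x) dx = (0) - (1/(4*pi)) = -1/(4*pi).
Summing the pieces gives b_4 = 1/(4*pi).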